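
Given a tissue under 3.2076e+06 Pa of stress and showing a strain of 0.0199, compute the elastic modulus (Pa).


E = stress / strain
E = 3.2076e+06 / 0.0199
E = 1.6119e+08


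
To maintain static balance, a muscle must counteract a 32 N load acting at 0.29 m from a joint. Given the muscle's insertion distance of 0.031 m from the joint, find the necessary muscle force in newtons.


F_muscle = W * d_load / d_muscle
F_muscle = 32 * 0.29 / 0.031
Numerator = 9.2800
F_muscle = 299.3548


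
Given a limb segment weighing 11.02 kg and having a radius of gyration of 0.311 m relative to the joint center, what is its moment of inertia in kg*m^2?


I = m * k^2
I = 11.02 * 0.311^2
k^2 = 0.0967
I = 1.0659


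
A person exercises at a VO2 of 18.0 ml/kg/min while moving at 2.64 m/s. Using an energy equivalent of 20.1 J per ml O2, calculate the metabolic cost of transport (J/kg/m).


Power per kg = VO2 * 20.1 / 60
Power per kg = 18.0 * 20.1 / 60 = 6.0300 W/kg
Cost = power_per_kg / speed
Cost = 6.0300 / 2.64
Cost = 2.2841


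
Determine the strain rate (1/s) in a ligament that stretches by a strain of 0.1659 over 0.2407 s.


strain_rate = delta_strain / delta_t
strain_rate = 0.1659 / 0.2407
strain_rate = 0.6892


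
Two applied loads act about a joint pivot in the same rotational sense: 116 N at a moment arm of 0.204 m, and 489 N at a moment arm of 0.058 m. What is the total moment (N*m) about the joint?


M = F1 * d1 + F2 * d2
M = 116 * 0.204 + 489 * 0.058
M = 23.6640 + 28.3620
M = 52.0260


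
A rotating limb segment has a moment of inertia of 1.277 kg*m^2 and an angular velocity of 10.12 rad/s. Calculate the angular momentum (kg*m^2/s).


L = I * omega
L = 1.277 * 10.12
L = 12.9232


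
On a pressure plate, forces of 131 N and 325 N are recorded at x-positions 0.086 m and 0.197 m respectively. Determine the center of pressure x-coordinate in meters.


COP_x = (F1*x1 + F2*x2) / (F1 + F2)
COP_x = (131*0.086 + 325*0.197) / (131 + 325)
Numerator = 75.2910
Denominator = 456
COP_x = 0.1651


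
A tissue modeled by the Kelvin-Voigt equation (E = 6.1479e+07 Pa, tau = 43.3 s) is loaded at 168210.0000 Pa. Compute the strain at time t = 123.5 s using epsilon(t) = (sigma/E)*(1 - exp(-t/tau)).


epsilon(t) = (sigma/E) * (1 - exp(-t/tau))
sigma/E = 168210.0000 / 6.1479e+07 = 0.0027
exp(-t/tau) = exp(-123.5 / 43.3) = 0.0577
epsilon = 0.0027 * (1 - 0.0577)
epsilon = 0.0026


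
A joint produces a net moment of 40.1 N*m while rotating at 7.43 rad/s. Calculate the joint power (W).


P = M * omega
P = 40.1 * 7.43
P = 297.9430


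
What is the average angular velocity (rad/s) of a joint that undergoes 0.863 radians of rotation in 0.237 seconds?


omega = delta_theta / delta_t
omega = 0.863 / 0.237
omega = 3.6414


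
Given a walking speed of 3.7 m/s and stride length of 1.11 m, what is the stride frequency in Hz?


f = v / stride_length
f = 3.7 / 1.11
f = 3.3333


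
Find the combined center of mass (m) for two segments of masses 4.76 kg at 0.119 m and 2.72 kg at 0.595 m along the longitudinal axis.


COM = (m1*x1 + m2*x2) / (m1 + m2)
COM = (4.76*0.119 + 2.72*0.595) / (4.76 + 2.72)
Numerator = 2.1848
Denominator = 7.4800
COM = 0.2921


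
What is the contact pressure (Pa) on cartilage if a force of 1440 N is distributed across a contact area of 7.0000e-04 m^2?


P = F / A
P = 1440 / 7.0000e-04
P = 2.0571e+06


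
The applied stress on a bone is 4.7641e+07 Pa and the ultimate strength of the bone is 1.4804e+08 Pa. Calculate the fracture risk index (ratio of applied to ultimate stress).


FRI = applied / ultimate
FRI = 4.7641e+07 / 1.4804e+08
FRI = 0.3218


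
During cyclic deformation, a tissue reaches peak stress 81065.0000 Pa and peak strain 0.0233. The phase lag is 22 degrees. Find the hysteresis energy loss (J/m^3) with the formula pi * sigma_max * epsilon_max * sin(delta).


E_loss = pi * sigma_max * epsilon_max * sin(delta)
delta = 22 deg = 0.3840 rad
sin(delta) = 0.3746
E_loss = pi * 81065.0000 * 0.0233 * 0.3746
E_loss = 2222.8727


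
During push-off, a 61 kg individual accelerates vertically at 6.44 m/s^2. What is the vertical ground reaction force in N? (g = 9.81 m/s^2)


GRF = m * (g + a)
GRF = 61 * (9.81 + 6.44)
GRF = 61 * 16.2500
GRF = 991.2500


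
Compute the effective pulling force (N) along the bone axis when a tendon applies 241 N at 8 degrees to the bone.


F_eff = F_tendon * cos(theta)
theta = 8 deg = 0.1396 rad
cos(theta) = 0.9903
F_eff = 241 * 0.9903
F_eff = 238.6546


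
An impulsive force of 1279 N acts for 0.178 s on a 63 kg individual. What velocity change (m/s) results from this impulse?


J = F * dt = 1279 * 0.178 = 227.6620 N*s
delta_v = J / m
delta_v = 227.6620 / 63
delta_v = 3.6137


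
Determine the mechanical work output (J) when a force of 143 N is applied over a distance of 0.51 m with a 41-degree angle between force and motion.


W = F * d * cos(theta)
theta = 41 deg = 0.7156 rad
cos(theta) = 0.7547
W = 143 * 0.51 * 0.7547
W = 55.0410


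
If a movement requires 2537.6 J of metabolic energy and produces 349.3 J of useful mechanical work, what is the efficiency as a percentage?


eta = (W_mech / E_meta) * 100
eta = (349.3 / 2537.6) * 100
ratio = 0.1376
eta = 13.7650


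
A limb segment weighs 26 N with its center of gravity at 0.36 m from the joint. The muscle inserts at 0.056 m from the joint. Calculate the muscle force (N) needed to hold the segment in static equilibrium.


F_muscle = W * d_load / d_muscle
F_muscle = 26 * 0.36 / 0.056
Numerator = 9.3600
F_muscle = 167.1429


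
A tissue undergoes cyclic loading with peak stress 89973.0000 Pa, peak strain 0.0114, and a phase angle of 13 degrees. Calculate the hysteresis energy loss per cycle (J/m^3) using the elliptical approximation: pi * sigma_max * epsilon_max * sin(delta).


E_loss = pi * sigma_max * epsilon_max * sin(delta)
delta = 13 deg = 0.2269 rad
sin(delta) = 0.2250
E_loss = pi * 89973.0000 * 0.0114 * 0.2250
E_loss = 724.8614


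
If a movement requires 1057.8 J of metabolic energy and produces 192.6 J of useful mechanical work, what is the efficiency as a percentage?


eta = (W_mech / E_meta) * 100
eta = (192.6 / 1057.8) * 100
ratio = 0.1821
eta = 18.2076


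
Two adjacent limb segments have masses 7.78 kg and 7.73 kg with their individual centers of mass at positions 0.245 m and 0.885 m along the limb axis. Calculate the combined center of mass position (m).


COM = (m1*x1 + m2*x2) / (m1 + m2)
COM = (7.78*0.245 + 7.73*0.885) / (7.78 + 7.73)
Numerator = 8.7471
Denominator = 15.5100
COM = 0.5640


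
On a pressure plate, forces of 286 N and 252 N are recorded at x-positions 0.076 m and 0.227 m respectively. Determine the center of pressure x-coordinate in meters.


COP_x = (F1*x1 + F2*x2) / (F1 + F2)
COP_x = (286*0.076 + 252*0.227) / (286 + 252)
Numerator = 78.9400
Denominator = 538
COP_x = 0.1467


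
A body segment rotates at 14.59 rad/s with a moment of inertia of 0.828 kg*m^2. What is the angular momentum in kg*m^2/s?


L = I * omega
L = 0.828 * 14.59
L = 12.0805


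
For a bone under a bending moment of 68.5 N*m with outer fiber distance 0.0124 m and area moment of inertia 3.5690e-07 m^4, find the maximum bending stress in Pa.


sigma = M * c / I
sigma = 68.5 * 0.0124 / 3.5690e-07
M * c = 0.8494
sigma = 2.3799e+06


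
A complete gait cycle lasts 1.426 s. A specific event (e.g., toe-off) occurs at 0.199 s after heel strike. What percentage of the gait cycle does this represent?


pct = (event_time / cycle_time) * 100
pct = (0.199 / 1.426) * 100
ratio = 0.1396
pct = 13.9551


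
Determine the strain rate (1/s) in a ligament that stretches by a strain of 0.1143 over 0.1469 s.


strain_rate = delta_strain / delta_t
strain_rate = 0.1143 / 0.1469
strain_rate = 0.7781


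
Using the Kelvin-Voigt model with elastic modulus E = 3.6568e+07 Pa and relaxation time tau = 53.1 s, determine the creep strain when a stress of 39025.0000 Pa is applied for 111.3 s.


epsilon(t) = (sigma/E) * (1 - exp(-t/tau))
sigma/E = 39025.0000 / 3.6568e+07 = 0.0011
exp(-t/tau) = exp(-111.3 / 53.1) = 0.1229
epsilon = 0.0011 * (1 - 0.1229)
epsilon = 9.3599e-04


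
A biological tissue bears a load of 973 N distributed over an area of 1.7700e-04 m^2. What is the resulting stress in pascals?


stress = F / A
stress = 973 / 1.7700e-04
stress = 5.4972e+06


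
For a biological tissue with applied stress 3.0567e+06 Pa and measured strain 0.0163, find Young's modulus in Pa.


E = stress / strain
E = 3.0567e+06 / 0.0163
E = 1.8753e+08


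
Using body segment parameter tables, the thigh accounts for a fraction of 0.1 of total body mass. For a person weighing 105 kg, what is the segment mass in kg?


m_segment = body_mass * fraction
m_segment = 105 * 0.1
m_segment = 10.5000


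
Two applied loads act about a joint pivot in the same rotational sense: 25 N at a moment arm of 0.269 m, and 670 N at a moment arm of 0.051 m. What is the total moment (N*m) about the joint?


M = F1 * d1 + F2 * d2
M = 25 * 0.269 + 670 * 0.051
M = 6.7250 + 34.1700
M = 40.8950


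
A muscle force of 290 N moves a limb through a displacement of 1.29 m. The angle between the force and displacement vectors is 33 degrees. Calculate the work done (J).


W = F * d * cos(theta)
theta = 33 deg = 0.5760 rad
cos(theta) = 0.8387
W = 290 * 1.29 * 0.8387
W = 313.7467


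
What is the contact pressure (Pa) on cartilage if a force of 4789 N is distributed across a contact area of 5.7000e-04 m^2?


P = F / A
P = 4789 / 5.7000e-04
P = 8.4018e+06


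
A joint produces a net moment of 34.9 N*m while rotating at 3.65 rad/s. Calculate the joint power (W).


P = M * omega
P = 34.9 * 3.65
P = 127.3850


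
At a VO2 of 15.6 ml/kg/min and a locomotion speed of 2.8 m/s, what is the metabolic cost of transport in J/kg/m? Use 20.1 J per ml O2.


Power per kg = VO2 * 20.1 / 60
Power per kg = 15.6 * 20.1 / 60 = 5.2260 W/kg
Cost = power_per_kg / speed
Cost = 5.2260 / 2.8
Cost = 1.8664


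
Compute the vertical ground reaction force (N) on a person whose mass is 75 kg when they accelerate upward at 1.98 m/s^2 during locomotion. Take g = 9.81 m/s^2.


GRF = m * (g + a)
GRF = 75 * (9.81 + 1.98)
GRF = 75 * 11.7900
GRF = 884.2500


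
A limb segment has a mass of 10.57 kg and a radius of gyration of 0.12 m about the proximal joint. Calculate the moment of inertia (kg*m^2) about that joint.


I = m * k^2
I = 10.57 * 0.12^2
k^2 = 0.0144
I = 0.1522


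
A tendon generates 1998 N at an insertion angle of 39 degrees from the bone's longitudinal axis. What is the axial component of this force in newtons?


F_eff = F_tendon * cos(theta)
theta = 39 deg = 0.6807 rad
cos(theta) = 0.7771
F_eff = 1998 * 0.7771
F_eff = 1552.7376


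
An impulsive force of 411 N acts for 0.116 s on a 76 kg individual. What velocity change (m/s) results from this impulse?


J = F * dt = 411 * 0.116 = 47.6760 N*s
delta_v = J / m
delta_v = 47.6760 / 76
delta_v = 0.6273


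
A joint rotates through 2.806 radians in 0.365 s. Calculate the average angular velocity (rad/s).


omega = delta_theta / delta_t
omega = 2.806 / 0.365
omega = 7.6877


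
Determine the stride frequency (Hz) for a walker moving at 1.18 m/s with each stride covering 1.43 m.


f = v / stride_length
f = 1.18 / 1.43
f = 0.8252


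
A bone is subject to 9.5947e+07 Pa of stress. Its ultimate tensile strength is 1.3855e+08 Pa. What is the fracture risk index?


FRI = applied / ultimate
FRI = 9.5947e+07 / 1.3855e+08
FRI = 0.6925


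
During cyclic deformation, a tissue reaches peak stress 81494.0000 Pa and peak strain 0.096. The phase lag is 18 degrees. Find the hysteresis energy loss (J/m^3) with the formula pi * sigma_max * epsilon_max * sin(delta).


E_loss = pi * sigma_max * epsilon_max * sin(delta)
delta = 18 deg = 0.3142 rad
sin(delta) = 0.3090
E_loss = pi * 81494.0000 * 0.096 * 0.3090
E_loss = 7595.0232


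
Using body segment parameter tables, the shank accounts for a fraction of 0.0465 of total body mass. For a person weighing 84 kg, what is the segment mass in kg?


m_segment = body_mass * fraction
m_segment = 84 * 0.0465
m_segment = 3.9060


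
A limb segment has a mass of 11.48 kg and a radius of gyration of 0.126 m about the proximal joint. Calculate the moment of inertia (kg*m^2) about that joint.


I = m * k^2
I = 11.48 * 0.126^2
k^2 = 0.0159
I = 0.1823


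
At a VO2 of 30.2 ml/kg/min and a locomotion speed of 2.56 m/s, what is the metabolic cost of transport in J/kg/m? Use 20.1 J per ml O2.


Power per kg = VO2 * 20.1 / 60
Power per kg = 30.2 * 20.1 / 60 = 10.1170 W/kg
Cost = power_per_kg / speed
Cost = 10.1170 / 2.56
Cost = 3.9520


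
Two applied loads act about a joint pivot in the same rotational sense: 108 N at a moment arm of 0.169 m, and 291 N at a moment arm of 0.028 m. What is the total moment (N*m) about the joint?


M = F1 * d1 + F2 * d2
M = 108 * 0.169 + 291 * 0.028
M = 18.2520 + 8.1480
M = 26.4000


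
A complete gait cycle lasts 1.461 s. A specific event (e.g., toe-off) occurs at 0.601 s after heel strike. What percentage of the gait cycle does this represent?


pct = (event_time / cycle_time) * 100
pct = (0.601 / 1.461) * 100
ratio = 0.4114
pct = 41.1362


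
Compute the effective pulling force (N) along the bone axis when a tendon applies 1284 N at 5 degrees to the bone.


F_eff = F_tendon * cos(theta)
theta = 5 deg = 0.0873 rad
cos(theta) = 0.9962
F_eff = 1284 * 0.9962
F_eff = 1279.1140


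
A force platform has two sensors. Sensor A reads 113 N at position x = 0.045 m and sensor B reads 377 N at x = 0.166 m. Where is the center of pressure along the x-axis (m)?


COP_x = (F1*x1 + F2*x2) / (F1 + F2)
COP_x = (113*0.045 + 377*0.166) / (113 + 377)
Numerator = 67.6670
Denominator = 490
COP_x = 0.1381


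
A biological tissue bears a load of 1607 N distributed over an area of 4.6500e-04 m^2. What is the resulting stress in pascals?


stress = F / A
stress = 1607 / 4.6500e-04
stress = 3.4559e+06


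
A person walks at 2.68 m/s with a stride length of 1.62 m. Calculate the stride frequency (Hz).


f = v / stride_length
f = 2.68 / 1.62
f = 1.6543


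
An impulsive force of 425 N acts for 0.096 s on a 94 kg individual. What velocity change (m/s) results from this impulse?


J = F * dt = 425 * 0.096 = 40.8000 N*s
delta_v = J / m
delta_v = 40.8000 / 94
delta_v = 0.4340


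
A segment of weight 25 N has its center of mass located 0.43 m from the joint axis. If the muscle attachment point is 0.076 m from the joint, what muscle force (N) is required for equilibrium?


F_muscle = W * d_load / d_muscle
F_muscle = 25 * 0.43 / 0.076
Numerator = 10.7500
F_muscle = 141.4474


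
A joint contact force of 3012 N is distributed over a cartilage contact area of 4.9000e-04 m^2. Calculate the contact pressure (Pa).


P = F / A
P = 3012 / 4.9000e-04
P = 6.1469e+06


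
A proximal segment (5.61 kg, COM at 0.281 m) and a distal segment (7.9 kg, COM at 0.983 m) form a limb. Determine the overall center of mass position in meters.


COM = (m1*x1 + m2*x2) / (m1 + m2)
COM = (5.61*0.281 + 7.9*0.983) / (5.61 + 7.9)
Numerator = 9.3421
Denominator = 13.5100
COM = 0.6915


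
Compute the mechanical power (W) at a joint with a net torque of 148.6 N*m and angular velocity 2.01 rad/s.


P = M * omega
P = 148.6 * 2.01
P = 298.6860


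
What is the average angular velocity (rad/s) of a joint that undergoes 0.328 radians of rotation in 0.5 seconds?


omega = delta_theta / delta_t
omega = 0.328 / 0.5
omega = 0.6560


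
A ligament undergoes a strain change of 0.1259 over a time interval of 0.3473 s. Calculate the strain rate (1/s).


strain_rate = delta_strain / delta_t
strain_rate = 0.1259 / 0.3473
strain_rate = 0.3625


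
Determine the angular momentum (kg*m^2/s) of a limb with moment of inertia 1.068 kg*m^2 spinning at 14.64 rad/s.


L = I * omega
L = 1.068 * 14.64
L = 15.6355


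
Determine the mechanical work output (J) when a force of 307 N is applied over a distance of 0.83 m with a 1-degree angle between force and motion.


W = F * d * cos(theta)
theta = 1 deg = 0.0175 rad
cos(theta) = 0.9998
W = 307 * 0.83 * 0.9998
W = 254.7712


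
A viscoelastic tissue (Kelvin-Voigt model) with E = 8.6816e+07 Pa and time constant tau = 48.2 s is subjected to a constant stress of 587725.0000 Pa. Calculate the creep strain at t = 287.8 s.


epsilon(t) = (sigma/E) * (1 - exp(-t/tau))
sigma/E = 587725.0000 / 8.6816e+07 = 0.0068
exp(-t/tau) = exp(-287.8 / 48.2) = 0.0026
epsilon = 0.0068 * (1 - 0.0026)
epsilon = 0.0068


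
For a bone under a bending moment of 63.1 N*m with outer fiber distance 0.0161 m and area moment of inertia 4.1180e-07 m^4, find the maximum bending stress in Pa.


sigma = M * c / I
sigma = 63.1 * 0.0161 / 4.1180e-07
M * c = 1.0159
sigma = 2.4670e+06


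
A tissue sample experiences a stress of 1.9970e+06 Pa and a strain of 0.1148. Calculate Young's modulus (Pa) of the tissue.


E = stress / strain
E = 1.9970e+06 / 0.1148
E = 1.7395e+07


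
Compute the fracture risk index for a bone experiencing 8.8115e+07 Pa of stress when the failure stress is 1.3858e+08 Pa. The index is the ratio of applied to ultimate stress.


FRI = applied / ultimate
FRI = 8.8115e+07 / 1.3858e+08
FRI = 0.6358


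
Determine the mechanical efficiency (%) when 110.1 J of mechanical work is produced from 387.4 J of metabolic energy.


eta = (W_mech / E_meta) * 100
eta = (110.1 / 387.4) * 100
ratio = 0.2842
eta = 28.4202


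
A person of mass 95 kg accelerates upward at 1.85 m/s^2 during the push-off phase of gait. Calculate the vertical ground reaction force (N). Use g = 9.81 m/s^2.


GRF = m * (g + a)
GRF = 95 * (9.81 + 1.85)
GRF = 95 * 11.6600
GRF = 1107.7000


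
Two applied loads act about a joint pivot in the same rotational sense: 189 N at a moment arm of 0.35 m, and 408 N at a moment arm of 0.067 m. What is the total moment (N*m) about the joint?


M = F1 * d1 + F2 * d2
M = 189 * 0.35 + 408 * 0.067
M = 66.1500 + 27.3360
M = 93.4860


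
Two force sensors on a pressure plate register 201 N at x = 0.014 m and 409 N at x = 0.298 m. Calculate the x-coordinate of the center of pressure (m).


COP_x = (F1*x1 + F2*x2) / (F1 + F2)
COP_x = (201*0.014 + 409*0.298) / (201 + 409)
Numerator = 124.6960
Denominator = 610
COP_x = 0.2044


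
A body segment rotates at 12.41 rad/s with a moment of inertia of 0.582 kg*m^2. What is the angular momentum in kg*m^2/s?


L = I * omega
L = 0.582 * 12.41
L = 7.2226


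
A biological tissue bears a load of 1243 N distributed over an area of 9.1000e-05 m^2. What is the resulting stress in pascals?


stress = F / A
stress = 1243 / 9.1000e-05
stress = 1.3659e+07


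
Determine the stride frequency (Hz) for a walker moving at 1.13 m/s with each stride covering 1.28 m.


f = v / stride_length
f = 1.13 / 1.28
f = 0.8828


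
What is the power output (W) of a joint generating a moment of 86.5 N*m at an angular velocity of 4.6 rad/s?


P = M * omega
P = 86.5 * 4.6
P = 397.9000


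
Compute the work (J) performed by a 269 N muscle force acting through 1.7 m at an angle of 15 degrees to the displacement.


W = F * d * cos(theta)
theta = 15 deg = 0.2618 rad
cos(theta) = 0.9659
W = 269 * 1.7 * 0.9659
W = 441.7179


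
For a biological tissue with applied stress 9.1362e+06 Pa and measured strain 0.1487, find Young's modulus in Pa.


E = stress / strain
E = 9.1362e+06 / 0.1487
E = 6.1440e+07


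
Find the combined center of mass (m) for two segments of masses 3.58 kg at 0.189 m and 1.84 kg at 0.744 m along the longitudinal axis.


COM = (m1*x1 + m2*x2) / (m1 + m2)
COM = (3.58*0.189 + 1.84*0.744) / (3.58 + 1.84)
Numerator = 2.0456
Denominator = 5.4200
COM = 0.3774


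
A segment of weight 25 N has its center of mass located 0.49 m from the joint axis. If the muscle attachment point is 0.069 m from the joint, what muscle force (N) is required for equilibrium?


F_muscle = W * d_load / d_muscle
F_muscle = 25 * 0.49 / 0.069
Numerator = 12.2500
F_muscle = 177.5362


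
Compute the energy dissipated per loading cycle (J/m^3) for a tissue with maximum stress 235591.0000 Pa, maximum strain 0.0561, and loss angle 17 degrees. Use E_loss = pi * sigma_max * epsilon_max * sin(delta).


E_loss = pi * sigma_max * epsilon_max * sin(delta)
delta = 17 deg = 0.2967 rad
sin(delta) = 0.2924
E_loss = pi * 235591.0000 * 0.0561 * 0.2924
E_loss = 12139.6669


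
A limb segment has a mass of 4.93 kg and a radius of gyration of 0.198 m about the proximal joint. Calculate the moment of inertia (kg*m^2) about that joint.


I = m * k^2
I = 4.93 * 0.198^2
k^2 = 0.0392
I = 0.1933


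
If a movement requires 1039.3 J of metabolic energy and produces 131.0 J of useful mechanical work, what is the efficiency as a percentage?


eta = (W_mech / E_meta) * 100
eta = (131.0 / 1039.3) * 100
ratio = 0.1260
eta = 12.6046


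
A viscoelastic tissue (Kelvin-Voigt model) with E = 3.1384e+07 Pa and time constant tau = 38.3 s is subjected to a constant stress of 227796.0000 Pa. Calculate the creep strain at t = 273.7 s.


epsilon(t) = (sigma/E) * (1 - exp(-t/tau))
sigma/E = 227796.0000 / 3.1384e+07 = 0.0073
exp(-t/tau) = exp(-273.7 / 38.3) = 7.8784e-04
epsilon = 0.0073 * (1 - 7.8784e-04)
epsilon = 0.0073


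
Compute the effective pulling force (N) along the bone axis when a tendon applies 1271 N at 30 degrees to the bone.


F_eff = F_tendon * cos(theta)
theta = 30 deg = 0.5236 rad
cos(theta) = 0.8660
F_eff = 1271 * 0.8660
F_eff = 1100.7183


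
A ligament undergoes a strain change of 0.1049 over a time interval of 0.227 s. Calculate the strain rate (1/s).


strain_rate = delta_strain / delta_t
strain_rate = 0.1049 / 0.227
strain_rate = 0.4621


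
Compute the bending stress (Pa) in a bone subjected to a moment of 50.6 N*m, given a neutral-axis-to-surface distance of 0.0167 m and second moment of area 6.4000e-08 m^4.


sigma = M * c / I
sigma = 50.6 * 0.0167 / 6.4000e-08
M * c = 0.8450
sigma = 1.3203e+07


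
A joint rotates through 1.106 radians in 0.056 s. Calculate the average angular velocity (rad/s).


omega = delta_theta / delta_t
omega = 1.106 / 0.056
omega = 19.7500


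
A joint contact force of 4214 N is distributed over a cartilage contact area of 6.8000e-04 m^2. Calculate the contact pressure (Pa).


P = F / A
P = 4214 / 6.8000e-04
P = 6.1971e+06


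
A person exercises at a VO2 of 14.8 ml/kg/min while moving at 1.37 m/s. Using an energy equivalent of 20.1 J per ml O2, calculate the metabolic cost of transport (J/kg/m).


Power per kg = VO2 * 20.1 / 60
Power per kg = 14.8 * 20.1 / 60 = 4.9580 W/kg
Cost = power_per_kg / speed
Cost = 4.9580 / 1.37
Cost = 3.6190


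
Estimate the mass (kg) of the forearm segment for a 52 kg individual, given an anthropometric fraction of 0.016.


m_segment = body_mass * fraction
m_segment = 52 * 0.016
m_segment = 0.8320


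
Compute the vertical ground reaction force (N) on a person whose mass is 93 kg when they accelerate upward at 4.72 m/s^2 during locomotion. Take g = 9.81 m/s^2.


GRF = m * (g + a)
GRF = 93 * (9.81 + 4.72)
GRF = 93 * 14.5300
GRF = 1351.2900


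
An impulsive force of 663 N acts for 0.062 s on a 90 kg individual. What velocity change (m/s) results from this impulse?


J = F * dt = 663 * 0.062 = 41.1060 N*s
delta_v = J / m
delta_v = 41.1060 / 90
delta_v = 0.4567


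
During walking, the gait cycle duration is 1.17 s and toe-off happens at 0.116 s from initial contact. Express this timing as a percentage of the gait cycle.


pct = (event_time / cycle_time) * 100
pct = (0.116 / 1.17) * 100
ratio = 0.0991
pct = 9.9145


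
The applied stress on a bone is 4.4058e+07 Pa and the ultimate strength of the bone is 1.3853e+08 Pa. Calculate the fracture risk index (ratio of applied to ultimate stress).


FRI = applied / ultimate
FRI = 4.4058e+07 / 1.3853e+08
FRI = 0.3180


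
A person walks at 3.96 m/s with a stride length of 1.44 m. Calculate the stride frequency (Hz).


f = v / stride_length
f = 3.96 / 1.44
f = 2.7500


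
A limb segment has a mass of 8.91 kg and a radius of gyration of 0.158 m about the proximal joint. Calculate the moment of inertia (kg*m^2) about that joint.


I = m * k^2
I = 8.91 * 0.158^2
k^2 = 0.0250
I = 0.2224


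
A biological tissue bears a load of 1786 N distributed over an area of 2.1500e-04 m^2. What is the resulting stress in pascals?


stress = F / A
stress = 1786 / 2.1500e-04
stress = 8.3070e+06


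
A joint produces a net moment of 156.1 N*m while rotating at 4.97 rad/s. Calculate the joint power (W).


P = M * omega
P = 156.1 * 4.97
P = 775.8170


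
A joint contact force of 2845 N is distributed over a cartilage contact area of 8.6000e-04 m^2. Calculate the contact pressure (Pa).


P = F / A
P = 2845 / 8.6000e-04
P = 3.3081e+06


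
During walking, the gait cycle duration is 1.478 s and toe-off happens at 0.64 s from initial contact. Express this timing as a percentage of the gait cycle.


pct = (event_time / cycle_time) * 100
pct = (0.64 / 1.478) * 100
ratio = 0.4330
pct = 43.3018


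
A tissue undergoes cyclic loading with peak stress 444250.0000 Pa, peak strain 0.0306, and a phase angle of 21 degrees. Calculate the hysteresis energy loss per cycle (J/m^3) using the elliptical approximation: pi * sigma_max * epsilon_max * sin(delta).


E_loss = pi * sigma_max * epsilon_max * sin(delta)
delta = 21 deg = 0.3665 rad
sin(delta) = 0.3584
E_loss = pi * 444250.0000 * 0.0306 * 0.3584
E_loss = 15304.8084


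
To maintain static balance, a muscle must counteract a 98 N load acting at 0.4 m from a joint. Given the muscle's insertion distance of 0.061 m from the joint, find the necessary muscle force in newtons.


F_muscle = W * d_load / d_muscle
F_muscle = 98 * 0.4 / 0.061
Numerator = 39.2000
F_muscle = 642.6230


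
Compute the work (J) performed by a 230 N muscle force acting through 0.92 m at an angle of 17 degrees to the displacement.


W = F * d * cos(theta)
theta = 17 deg = 0.2967 rad
cos(theta) = 0.9563
W = 230 * 0.92 * 0.9563
W = 202.3541


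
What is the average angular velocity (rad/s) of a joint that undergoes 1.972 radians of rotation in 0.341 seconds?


omega = delta_theta / delta_t
omega = 1.972 / 0.341
omega = 5.7830


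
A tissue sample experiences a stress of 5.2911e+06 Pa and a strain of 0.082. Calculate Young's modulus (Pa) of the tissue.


E = stress / strain
E = 5.2911e+06 / 0.082
E = 6.4526e+07


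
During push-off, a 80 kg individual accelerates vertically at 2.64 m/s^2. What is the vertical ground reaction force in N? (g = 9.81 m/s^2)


GRF = m * (g + a)
GRF = 80 * (9.81 + 2.64)
GRF = 80 * 12.4500
GRF = 996.0000


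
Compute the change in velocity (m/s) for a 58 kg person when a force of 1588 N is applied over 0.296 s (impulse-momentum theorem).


J = F * dt = 1588 * 0.296 = 470.0480 N*s
delta_v = J / m
delta_v = 470.0480 / 58
delta_v = 8.1043


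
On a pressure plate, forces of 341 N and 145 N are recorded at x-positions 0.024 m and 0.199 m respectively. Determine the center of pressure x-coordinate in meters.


COP_x = (F1*x1 + F2*x2) / (F1 + F2)
COP_x = (341*0.024 + 145*0.199) / (341 + 145)
Numerator = 37.0390
Denominator = 486
COP_x = 0.0762


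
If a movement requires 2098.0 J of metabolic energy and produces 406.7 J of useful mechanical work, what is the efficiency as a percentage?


eta = (W_mech / E_meta) * 100
eta = (406.7 / 2098.0) * 100
ratio = 0.1939
eta = 19.3851


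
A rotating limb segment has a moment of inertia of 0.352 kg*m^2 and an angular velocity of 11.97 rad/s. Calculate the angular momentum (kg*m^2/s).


L = I * omega
L = 0.352 * 11.97
L = 4.2134


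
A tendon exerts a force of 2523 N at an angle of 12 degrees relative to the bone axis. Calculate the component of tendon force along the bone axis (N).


F_eff = F_tendon * cos(theta)
theta = 12 deg = 0.2094 rad
cos(theta) = 0.9781
F_eff = 2523 * 0.9781
F_eff = 2467.8664


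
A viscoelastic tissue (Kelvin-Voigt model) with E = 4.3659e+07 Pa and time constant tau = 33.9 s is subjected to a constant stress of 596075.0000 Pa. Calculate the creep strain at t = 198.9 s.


epsilon(t) = (sigma/E) * (1 - exp(-t/tau))
sigma/E = 596075.0000 / 4.3659e+07 = 0.0137
exp(-t/tau) = exp(-198.9 / 33.9) = 0.0028
epsilon = 0.0137 * (1 - 0.0028)
epsilon = 0.0136


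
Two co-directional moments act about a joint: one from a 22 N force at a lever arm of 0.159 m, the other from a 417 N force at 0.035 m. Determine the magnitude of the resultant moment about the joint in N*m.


M = F1 * d1 + F2 * d2
M = 22 * 0.159 + 417 * 0.035
M = 3.4980 + 14.5950
M = 18.0930


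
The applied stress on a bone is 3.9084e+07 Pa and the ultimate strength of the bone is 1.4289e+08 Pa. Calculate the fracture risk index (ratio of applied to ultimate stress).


FRI = applied / ultimate
FRI = 3.9084e+07 / 1.4289e+08
FRI = 0.2735


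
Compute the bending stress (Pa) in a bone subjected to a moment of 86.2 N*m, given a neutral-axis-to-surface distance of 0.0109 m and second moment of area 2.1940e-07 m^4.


sigma = M * c / I
sigma = 86.2 * 0.0109 / 2.1940e-07
M * c = 0.9396
sigma = 4.2825e+06


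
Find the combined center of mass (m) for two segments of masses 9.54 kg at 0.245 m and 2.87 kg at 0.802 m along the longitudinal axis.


COM = (m1*x1 + m2*x2) / (m1 + m2)
COM = (9.54*0.245 + 2.87*0.802) / (9.54 + 2.87)
Numerator = 4.6390
Denominator = 12.4100
COM = 0.3738


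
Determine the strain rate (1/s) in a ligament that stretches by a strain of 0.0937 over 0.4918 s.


strain_rate = delta_strain / delta_t
strain_rate = 0.0937 / 0.4918
strain_rate = 0.1905


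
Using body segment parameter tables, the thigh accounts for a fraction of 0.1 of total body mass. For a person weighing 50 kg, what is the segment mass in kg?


m_segment = body_mass * fraction
m_segment = 50 * 0.1
m_segment = 5.0000


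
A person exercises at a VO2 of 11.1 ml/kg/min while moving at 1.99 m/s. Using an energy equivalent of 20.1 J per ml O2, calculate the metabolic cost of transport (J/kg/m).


Power per kg = VO2 * 20.1 / 60
Power per kg = 11.1 * 20.1 / 60 = 3.7185 W/kg
Cost = power_per_kg / speed
Cost = 3.7185 / 1.99
Cost = 1.8686


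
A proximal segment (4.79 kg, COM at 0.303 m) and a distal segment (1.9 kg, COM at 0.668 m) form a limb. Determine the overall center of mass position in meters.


COM = (m1*x1 + m2*x2) / (m1 + m2)
COM = (4.79*0.303 + 1.9*0.668) / (4.79 + 1.9)
Numerator = 2.7206
Denominator = 6.6900
COM = 0.4067


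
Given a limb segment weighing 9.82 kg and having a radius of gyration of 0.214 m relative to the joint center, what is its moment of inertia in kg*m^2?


I = m * k^2
I = 9.82 * 0.214^2
k^2 = 0.0458
I = 0.4497


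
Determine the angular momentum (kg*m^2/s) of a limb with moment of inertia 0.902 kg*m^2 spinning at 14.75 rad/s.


L = I * omega
L = 0.902 * 14.75
L = 13.3045


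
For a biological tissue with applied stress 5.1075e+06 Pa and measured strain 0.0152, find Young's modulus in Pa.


E = stress / strain
E = 5.1075e+06 / 0.0152
E = 3.3602e+08


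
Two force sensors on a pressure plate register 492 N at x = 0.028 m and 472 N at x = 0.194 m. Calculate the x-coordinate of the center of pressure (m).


COP_x = (F1*x1 + F2*x2) / (F1 + F2)
COP_x = (492*0.028 + 472*0.194) / (492 + 472)
Numerator = 105.3440
Denominator = 964
COP_x = 0.1093


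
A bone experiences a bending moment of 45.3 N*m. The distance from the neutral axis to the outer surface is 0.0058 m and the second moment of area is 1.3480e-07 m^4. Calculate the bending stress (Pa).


sigma = M * c / I
sigma = 45.3 * 0.0058 / 1.3480e-07
M * c = 0.2627
sigma = 1.9491e+06


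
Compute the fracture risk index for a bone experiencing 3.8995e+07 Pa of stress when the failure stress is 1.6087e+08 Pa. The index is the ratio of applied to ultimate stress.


FRI = applied / ultimate
FRI = 3.8995e+07 / 1.6087e+08
FRI = 0.2424


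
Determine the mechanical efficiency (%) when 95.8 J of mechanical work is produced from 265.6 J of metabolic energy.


eta = (W_mech / E_meta) * 100
eta = (95.8 / 265.6) * 100
ratio = 0.3607
eta = 36.0693


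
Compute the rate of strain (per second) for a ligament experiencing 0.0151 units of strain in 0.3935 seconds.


strain_rate = delta_strain / delta_t
strain_rate = 0.0151 / 0.3935
strain_rate = 0.0384


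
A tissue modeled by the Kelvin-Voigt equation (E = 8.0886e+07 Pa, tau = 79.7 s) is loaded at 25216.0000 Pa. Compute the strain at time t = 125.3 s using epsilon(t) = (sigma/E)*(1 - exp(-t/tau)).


epsilon(t) = (sigma/E) * (1 - exp(-t/tau))
sigma/E = 25216.0000 / 8.0886e+07 = 3.1175e-04
exp(-t/tau) = exp(-125.3 / 79.7) = 0.2076
epsilon = 3.1175e-04 * (1 - 0.2076)
epsilon = 2.4703e-04


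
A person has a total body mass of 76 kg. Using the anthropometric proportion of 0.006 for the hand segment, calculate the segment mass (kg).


m_segment = body_mass * fraction
m_segment = 76 * 0.006
m_segment = 0.4560


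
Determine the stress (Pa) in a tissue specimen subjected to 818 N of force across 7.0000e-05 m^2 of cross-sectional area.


stress = F / A
stress = 818 / 7.0000e-05
stress = 1.1686e+07


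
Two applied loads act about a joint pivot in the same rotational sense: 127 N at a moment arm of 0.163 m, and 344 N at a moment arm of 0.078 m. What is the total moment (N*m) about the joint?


M = F1 * d1 + F2 * d2
M = 127 * 0.163 + 344 * 0.078
M = 20.7010 + 26.8320
M = 47.5330


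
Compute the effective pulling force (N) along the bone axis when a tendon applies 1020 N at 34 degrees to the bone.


F_eff = F_tendon * cos(theta)
theta = 34 deg = 0.5934 rad
cos(theta) = 0.8290
F_eff = 1020 * 0.8290
F_eff = 845.6183


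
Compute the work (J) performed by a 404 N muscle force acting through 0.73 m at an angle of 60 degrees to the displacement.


W = F * d * cos(theta)
theta = 60 deg = 1.0472 rad
cos(theta) = 0.5000
W = 404 * 0.73 * 0.5000
W = 147.4600


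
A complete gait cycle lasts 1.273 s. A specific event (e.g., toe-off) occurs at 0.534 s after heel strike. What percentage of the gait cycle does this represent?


pct = (event_time / cycle_time) * 100
pct = (0.534 / 1.273) * 100
ratio = 0.4195
pct = 41.9482


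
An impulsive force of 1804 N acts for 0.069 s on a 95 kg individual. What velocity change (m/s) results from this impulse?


J = F * dt = 1804 * 0.069 = 124.4760 N*s
delta_v = J / m
delta_v = 124.4760 / 95
delta_v = 1.3103


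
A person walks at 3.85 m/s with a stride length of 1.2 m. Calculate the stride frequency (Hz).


f = v / stride_length
f = 3.85 / 1.2
f = 3.2083


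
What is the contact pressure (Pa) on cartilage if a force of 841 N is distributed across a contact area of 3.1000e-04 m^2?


P = F / A
P = 841 / 3.1000e-04
P = 2.7129e+06


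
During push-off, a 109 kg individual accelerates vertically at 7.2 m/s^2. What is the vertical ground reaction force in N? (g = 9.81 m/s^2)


GRF = m * (g + a)
GRF = 109 * (9.81 + 7.2)
GRF = 109 * 17.0100
GRF = 1854.0900


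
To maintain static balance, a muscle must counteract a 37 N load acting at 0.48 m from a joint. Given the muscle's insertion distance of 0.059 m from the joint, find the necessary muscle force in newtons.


F_muscle = W * d_load / d_muscle
F_muscle = 37 * 0.48 / 0.059
Numerator = 17.7600
F_muscle = 301.0169


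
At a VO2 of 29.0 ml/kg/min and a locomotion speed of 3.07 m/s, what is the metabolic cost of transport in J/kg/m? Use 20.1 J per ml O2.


Power per kg = VO2 * 20.1 / 60
Power per kg = 29.0 * 20.1 / 60 = 9.7150 W/kg
Cost = power_per_kg / speed
Cost = 9.7150 / 3.07
Cost = 3.1645


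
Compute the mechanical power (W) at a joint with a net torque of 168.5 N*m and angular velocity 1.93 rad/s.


P = M * omega
P = 168.5 * 1.93
P = 325.2050


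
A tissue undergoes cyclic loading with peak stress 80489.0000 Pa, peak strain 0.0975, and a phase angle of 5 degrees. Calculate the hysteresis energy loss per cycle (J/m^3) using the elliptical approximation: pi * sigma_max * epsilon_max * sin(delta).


E_loss = pi * sigma_max * epsilon_max * sin(delta)
delta = 5 deg = 0.0873 rad
sin(delta) = 0.0872
E_loss = pi * 80489.0000 * 0.0975 * 0.0872
E_loss = 2148.7556


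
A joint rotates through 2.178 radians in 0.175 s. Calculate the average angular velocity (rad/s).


omega = delta_theta / delta_t
omega = 2.178 / 0.175
omega = 12.4457


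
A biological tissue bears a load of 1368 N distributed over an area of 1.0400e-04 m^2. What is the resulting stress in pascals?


stress = F / A
stress = 1368 / 1.0400e-04
stress = 1.3154e+07


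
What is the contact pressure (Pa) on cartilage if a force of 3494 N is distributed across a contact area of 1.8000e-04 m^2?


P = F / A
P = 3494 / 1.8000e-04
P = 1.9411e+07


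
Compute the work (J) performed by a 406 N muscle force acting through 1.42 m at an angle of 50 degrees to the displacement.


W = F * d * cos(theta)
theta = 50 deg = 0.8727 rad
cos(theta) = 0.6428
W = 406 * 1.42 * 0.6428
W = 370.5799


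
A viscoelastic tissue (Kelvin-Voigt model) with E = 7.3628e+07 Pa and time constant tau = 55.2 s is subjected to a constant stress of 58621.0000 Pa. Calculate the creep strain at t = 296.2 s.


epsilon(t) = (sigma/E) * (1 - exp(-t/tau))
sigma/E = 58621.0000 / 7.3628e+07 = 7.9618e-04
exp(-t/tau) = exp(-296.2 / 55.2) = 0.0047
epsilon = 7.9618e-04 * (1 - 0.0047)
epsilon = 7.9246e-04


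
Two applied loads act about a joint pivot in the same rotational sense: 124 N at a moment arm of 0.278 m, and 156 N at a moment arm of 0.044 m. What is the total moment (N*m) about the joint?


M = F1 * d1 + F2 * d2
M = 124 * 0.278 + 156 * 0.044
M = 34.4720 + 6.8640
M = 41.3360


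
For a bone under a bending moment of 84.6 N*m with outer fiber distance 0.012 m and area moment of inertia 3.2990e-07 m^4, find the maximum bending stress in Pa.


sigma = M * c / I
sigma = 84.6 * 0.012 / 3.2990e-07
M * c = 1.0152
sigma = 3.0773e+06


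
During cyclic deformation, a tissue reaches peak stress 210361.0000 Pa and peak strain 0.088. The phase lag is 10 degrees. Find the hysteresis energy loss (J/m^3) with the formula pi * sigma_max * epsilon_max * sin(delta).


E_loss = pi * sigma_max * epsilon_max * sin(delta)
delta = 10 deg = 0.1745 rad
sin(delta) = 0.1736
E_loss = pi * 210361.0000 * 0.088 * 0.1736
E_loss = 10098.7588


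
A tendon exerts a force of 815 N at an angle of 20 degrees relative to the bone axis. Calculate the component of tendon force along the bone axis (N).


F_eff = F_tendon * cos(theta)
theta = 20 deg = 0.3491 rad
cos(theta) = 0.9397
F_eff = 815 * 0.9397
F_eff = 765.8495


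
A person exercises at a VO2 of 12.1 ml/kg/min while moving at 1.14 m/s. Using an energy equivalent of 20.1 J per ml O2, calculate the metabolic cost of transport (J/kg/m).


Power per kg = VO2 * 20.1 / 60
Power per kg = 12.1 * 20.1 / 60 = 4.0535 W/kg
Cost = power_per_kg / speed
Cost = 4.0535 / 1.14
Cost = 3.5557


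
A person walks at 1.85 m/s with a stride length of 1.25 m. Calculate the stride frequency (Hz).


f = v / stride_length
f = 1.85 / 1.25
f = 1.4800


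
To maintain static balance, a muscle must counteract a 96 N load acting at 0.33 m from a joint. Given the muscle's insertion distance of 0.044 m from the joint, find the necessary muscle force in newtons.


F_muscle = W * d_load / d_muscle
F_muscle = 96 * 0.33 / 0.044
Numerator = 31.6800
F_muscle = 720.0000


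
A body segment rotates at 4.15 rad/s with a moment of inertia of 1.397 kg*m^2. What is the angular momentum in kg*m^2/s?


L = I * omega
L = 1.397 * 4.15
L = 5.7976
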